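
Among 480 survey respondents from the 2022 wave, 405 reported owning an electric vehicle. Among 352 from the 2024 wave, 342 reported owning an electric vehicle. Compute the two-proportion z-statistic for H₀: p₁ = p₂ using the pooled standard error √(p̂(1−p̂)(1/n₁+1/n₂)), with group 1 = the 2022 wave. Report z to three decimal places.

z = -6.015

Sample proportions: p̂₁ = 405/480 = 0.84375 and p̂₂ = 342/352 = 0.97159.
Pooled p̂ = (405+342)/(480+352) = 747/832 = 0.89784.
SE = √[p̂(1−p̂)(1/n₁+1/n₂)] = √[0.89784·0.10216·(1/480+1/352)] ≈ 0.021253.
z = (p̂₁ − p̂₂)/SE = (0.84375 − 0.97159)/0.021253 = -0.12784/0.021253 = -6.015.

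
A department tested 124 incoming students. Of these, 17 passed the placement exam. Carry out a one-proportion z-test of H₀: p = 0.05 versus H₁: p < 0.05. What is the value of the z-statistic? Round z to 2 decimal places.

z = 4.45

With x = 17 successes in n = 124, p̂ = 0.13710.
Under H₀, SE = √(p₀(1−p₀)/n) = √(0.05·0.95/124) = √0.000383065 = 0.019572.
Test statistic: z = 0.08710/0.019572 = 4.45.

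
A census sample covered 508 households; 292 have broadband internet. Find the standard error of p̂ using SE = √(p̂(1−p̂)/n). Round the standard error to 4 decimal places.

SE = 0.0219

p̂ = 292/508 = 0.57480.
p̂(1−p̂) = 0.57480·0.42520 = 0.244405.
SE = √(0.244405/508) = 0.0219.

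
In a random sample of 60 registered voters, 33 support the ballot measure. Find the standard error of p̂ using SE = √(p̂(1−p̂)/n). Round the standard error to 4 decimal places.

SE = 0.0642

p̂ = 33/60 = 0.55000.
p̂(1−p̂) = 0.55000·0.45000 = 0.247500.
SE = √(0.247500/60) = √0.004125000 = 0.0642.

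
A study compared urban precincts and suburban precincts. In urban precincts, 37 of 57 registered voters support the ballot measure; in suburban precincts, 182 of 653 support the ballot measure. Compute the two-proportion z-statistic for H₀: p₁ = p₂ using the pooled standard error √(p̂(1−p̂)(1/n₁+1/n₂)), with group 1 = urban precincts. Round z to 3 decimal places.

z = 5.807

Sample proportions: p̂₁ = 37/57 = 0.64912 and p̂₂ = 182/653 = 0.27871.
Pooling: p̂ = 219/710 = 0.30845.
SE = √[p̂(1−p̂)(1/n₁+1/n₂)] = √[0.30845·0.69155·(1/57+1/653)] ≈ 0.063788.
z = 0.37041/0.063788 = 5.807.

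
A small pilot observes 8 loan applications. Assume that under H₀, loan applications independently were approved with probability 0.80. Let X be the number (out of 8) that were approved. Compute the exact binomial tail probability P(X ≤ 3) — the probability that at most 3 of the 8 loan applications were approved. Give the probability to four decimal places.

P = 0.0104

X ~ Binomial(n=8, p=0.80).
P(X ≤ 3) = C(8,0)·0.80^0·0.20^8 + C(8,1)·0.80^1·0.20^7 + C(8,2)·0.80^2·0.20^6 + C(8,3)·0.80^3·0.20^5.
= 0.000003 + 0.000082 + 0.001147 + 0.009175 = 0.0104.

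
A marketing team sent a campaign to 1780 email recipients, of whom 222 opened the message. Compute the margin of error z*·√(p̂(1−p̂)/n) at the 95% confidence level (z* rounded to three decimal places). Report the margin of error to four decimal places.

ME = 0.0153

p̂ = 222/1780 = 0.12472.
SE(p̂) = √(0.12472·0.87528/1780) = 0.007831.
For 95% confidence, z* = 1.960.
So ME = 0.0153.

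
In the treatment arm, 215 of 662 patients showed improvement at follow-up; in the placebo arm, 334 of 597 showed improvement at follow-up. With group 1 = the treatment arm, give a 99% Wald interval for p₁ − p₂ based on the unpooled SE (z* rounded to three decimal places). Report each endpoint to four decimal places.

(-0.3050, -0.1644)

p̂₁ = 0.32477, p̂₂ = 0.55946, so the observed difference is -0.23469.
SE = √(0.000331262 + 0.000412838) = √0.000744100 = 0.027278.
For 99% confidence, z* = 2.576. Margin of error = 0.07027.
Interval: -0.23469 ± 0.07027 → (-0.3050, -0.1644).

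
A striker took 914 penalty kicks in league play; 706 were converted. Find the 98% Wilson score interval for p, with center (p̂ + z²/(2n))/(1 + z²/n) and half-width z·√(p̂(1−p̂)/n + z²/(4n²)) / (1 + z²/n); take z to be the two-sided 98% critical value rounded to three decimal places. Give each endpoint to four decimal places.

p̂ = 706/914 = 0.77243; z = 2.326, so z² = 5.410276.
1 + z²/n = 1.005919.
Center = (0.77243 + 0.002960)/1.005919 = 0.77083.
Radicand: p̂(1−p̂)/n + z²/(4n²) = 0.000192322 + 0.000001619 = 0.000193941.
Half-width = 2.326·√0.000193941/1.005919 = 0.03220.
So the interval runs from 0.7386 to 0.8030.

(0.7386, 0.8030)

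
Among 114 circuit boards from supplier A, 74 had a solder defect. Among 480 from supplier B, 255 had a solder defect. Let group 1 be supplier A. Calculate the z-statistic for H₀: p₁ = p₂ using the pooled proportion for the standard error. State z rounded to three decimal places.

p̂₁ = 74/114 = 0.64912, p̂₂ = 255/480 = 0.53125.
Pooled p̂ = (74+255)/(114+480) = 329/594 = 0.55387.
Pooled SE = √[0.2470978·0.01085526] ≈ 0.051791.
z = (p̂₁ − p̂₂)/SE = (0.64912 − 0.53125)/0.051791 = 0.11787/0.051791 = 2.276.

z = 2.276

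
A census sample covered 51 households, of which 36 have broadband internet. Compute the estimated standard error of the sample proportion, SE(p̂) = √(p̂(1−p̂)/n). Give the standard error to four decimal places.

SE = 0.0638

p̂ = 36/51 = 0.70588.
p̂(1−p̂) = 0.70588·0.29412 = 0.207613.
Dividing by n and taking the root: √0.004070843 = 0.0638.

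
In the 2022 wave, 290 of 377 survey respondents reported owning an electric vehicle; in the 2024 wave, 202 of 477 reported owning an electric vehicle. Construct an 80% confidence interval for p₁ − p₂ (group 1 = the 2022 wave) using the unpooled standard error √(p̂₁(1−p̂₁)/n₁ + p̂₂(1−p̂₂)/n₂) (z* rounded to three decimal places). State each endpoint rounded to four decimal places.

(0.3056, 0.3859)

p̂₁ = 290/377 = 0.76923, p̂₂ = 202/477 = 0.42348; p̂₁ − p̂₂ = 0.34575.
Unpooled SE = √(p̂₁(1−p̂₁)/n₁ + p̂₂(1−p̂₂)/n₂) = √(0.000470862 + 0.000511834) = 0.031348.
z* = 1.282 at the 80% level. Margin of error = 0.04019.
CI: 0.34575 ± 0.04019 = (0.3056, 0.3859).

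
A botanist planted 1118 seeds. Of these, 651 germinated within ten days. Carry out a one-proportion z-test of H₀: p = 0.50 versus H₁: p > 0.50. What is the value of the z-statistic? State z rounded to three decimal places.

p̂ = 651/1118 = 0.58229.
Under H₀, SE = √(p₀(1−p₀)/n) = √(0.50·0.50/1118) = √0.000223614 = 0.014954.
z = (0.58229 − 0.50)/0.014954 = 0.08229/0.014954 = 5.503.

z = 5.503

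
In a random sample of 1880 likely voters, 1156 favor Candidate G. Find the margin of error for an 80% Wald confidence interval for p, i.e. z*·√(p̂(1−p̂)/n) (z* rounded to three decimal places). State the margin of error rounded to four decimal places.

Sample proportion p̂ = 1156/1880 = 0.61489.
SE = √(p̂(1−p̂)/n) = √(0.236799/1880) = 0.011223.
The 80% critical value is z* = 1.282.
So ME = 0.0144.

ME = 0.0144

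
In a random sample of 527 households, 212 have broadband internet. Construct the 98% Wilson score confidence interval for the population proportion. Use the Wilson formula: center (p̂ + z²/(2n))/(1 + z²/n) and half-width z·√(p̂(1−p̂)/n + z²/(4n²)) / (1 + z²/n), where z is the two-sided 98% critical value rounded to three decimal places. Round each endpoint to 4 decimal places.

Here p̂ = 212/527 = 0.40228 and z = 2.326 (z² = 5.410276).
1 + z²/n = 1.010266.
Center = (0.40228 + 0.005133)/1.010266 = 0.40327.
Radicand: p̂(1−p̂)/n + z²/(4n²) = 0.000456262 + 0.000004870 = 0.000461132.
Half-width = z·√(radicand)/denom = 2.326·0.021474/1.010266 = 0.04944.
CI: 0.40327 ± 0.04944 = (0.3538, 0.4527).

(0.3538, 0.4527)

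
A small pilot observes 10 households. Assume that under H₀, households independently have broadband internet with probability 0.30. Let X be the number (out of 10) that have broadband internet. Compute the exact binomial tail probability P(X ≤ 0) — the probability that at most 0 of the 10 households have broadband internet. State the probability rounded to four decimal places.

P = 0.0282

X ~ Binomial(n=10, p=0.30).
P(X ≤ 0) = C(10,0)·0.30^0·0.70^10.
= 0.028248 = 0.0282.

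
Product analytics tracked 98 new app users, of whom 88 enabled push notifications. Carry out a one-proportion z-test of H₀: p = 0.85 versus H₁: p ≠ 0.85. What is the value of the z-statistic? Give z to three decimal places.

The sample proportion is 88/98 = 0.89796.
Under H₀, SE = √(p₀(1−p₀)/n) = √(0.85·0.15/98) = √0.001301020 = 0.036070.
z = (p̂ − p₀)/SE = (0.89796 − 0.85)/0.036070 = 1.330.

z = 1.330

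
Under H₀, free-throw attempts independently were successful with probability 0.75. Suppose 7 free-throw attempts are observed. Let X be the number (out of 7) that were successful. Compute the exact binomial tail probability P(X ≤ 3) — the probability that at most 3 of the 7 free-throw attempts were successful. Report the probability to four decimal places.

X ~ Binomial(n=7, p=0.75).
P(X ≤ 3) = C(7,0)·0.75^0·0.25^7 + C(7,1)·0.75^1·0.25^6 + C(7,2)·0.75^2·0.25^5 + C(7,3)·0.75^3·0.25^4.
= 0.000061 + 0.001282 + 0.011536 + 0.057678 = 0.0706.

P = 0.0706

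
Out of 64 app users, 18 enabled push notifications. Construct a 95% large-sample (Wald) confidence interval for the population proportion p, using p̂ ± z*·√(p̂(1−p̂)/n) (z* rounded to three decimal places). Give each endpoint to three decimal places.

The sample proportion is 18/64 = 0.28125.
SE = √(p̂(1−p̂)/n) = √(0.202148/64) = 0.056201.
z* = 1.960 at the 95% level.
Margin = 1.960·0.056201 = 0.11015.
So the interval runs from 0.171 to 0.391.

(0.171, 0.391)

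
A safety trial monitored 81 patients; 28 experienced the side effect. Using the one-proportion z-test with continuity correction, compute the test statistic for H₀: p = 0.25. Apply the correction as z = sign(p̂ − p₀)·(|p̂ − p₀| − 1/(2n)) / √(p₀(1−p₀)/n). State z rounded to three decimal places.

p̂ = 28/81 = 0.34568. p̂ − p₀ = 0.095679.
Continuity correction 1/(2n) = 1/162 = 0.006173.
Corrected numerator: |0.095679| − 0.006173 = 0.089506.
Null standard error: √(0.25·0.75/81) = √0.002314815 = 0.048113.
z = +0.089506/0.048113 = 1.860.

z = 1.860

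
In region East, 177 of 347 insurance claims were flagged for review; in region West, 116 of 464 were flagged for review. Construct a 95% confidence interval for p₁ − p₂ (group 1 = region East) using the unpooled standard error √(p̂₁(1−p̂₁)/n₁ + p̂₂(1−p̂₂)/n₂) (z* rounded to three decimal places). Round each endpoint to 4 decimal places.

(0.1944, 0.3258)

p̂₁ = 0.51009, p̂₂ = 0.25000, so the observed difference is 0.26009.
SE = √(0.000720168 + 0.000404095) = √0.001124263 = 0.033530.
For 95% confidence, z* = 1.960. Margin = 1.960·0.033530 = 0.06572.
Interval: 0.26009 ± 0.06572 → (0.1944, 0.3258).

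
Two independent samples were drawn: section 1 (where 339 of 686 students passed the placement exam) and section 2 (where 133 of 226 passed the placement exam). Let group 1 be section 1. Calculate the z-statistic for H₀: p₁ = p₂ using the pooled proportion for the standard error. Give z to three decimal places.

z = -2.461

p̂₁ = 339/686 = 0.49417, p̂₂ = 133/226 = 0.58850.
Pooled p̂ = (339+133)/(686+226) = 472/912 = 0.51754.
Pooled SE = √[0.2496922·0.00588250] ≈ 0.038325.
z = -0.09433/0.038325 = -2.461.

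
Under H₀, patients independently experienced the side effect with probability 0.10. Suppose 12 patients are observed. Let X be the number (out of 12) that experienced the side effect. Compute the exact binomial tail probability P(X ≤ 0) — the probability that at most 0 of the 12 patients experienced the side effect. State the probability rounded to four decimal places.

X is binomial with n = 12 and p = 0.10.
P(X ≤ 0) = C(12,0)·0.10^0·0.90^12.
= 0.282430 = 0.2824.

P = 0.2824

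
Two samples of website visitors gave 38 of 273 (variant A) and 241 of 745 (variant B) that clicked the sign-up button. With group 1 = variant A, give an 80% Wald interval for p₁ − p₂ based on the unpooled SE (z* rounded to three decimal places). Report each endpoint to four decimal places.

(-0.2190, -0.1496)

p̂₁ = 0.13919, p̂₂ = 0.32349, so the observed difference is -0.18430.
SE = √(0.000438898 + 0.000293751) = √0.000732649 = 0.027067.
z* = 1.282 at the 80% level. Margin = 1.282·0.027067 = 0.03470.
CI: -0.18430 ± 0.03470 = (-0.2190, -0.1496).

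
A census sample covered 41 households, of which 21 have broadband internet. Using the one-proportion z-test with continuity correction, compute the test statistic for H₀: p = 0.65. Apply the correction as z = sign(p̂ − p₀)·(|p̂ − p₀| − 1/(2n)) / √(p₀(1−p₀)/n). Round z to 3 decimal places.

z = -1.686

Sample proportion p̂ = 21/41 = 0.51220. p̂ − p₀ = -0.137805.
1/(2n) = 0.012195.
Corrected numerator: |-0.137805| − 0.012195 = 0.125610.
SE₀ = √(0.65·0.35/41) = 0.074490.
z = −0.125610/0.074490 = -1.686.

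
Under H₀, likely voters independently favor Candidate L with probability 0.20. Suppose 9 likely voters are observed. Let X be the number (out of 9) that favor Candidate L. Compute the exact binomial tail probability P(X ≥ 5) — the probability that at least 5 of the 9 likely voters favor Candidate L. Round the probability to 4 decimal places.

X is binomial with n = 9 and p = 0.20.
P(X ≥ 5) = Σ_{j=5}^{9} C(9,j)·0.20^j·0.80^{9−j}.
= 0.016515 + 0.002753 + 0.000295 + 0.000018 + 0.000001 = 0.0196.

P = 0.0196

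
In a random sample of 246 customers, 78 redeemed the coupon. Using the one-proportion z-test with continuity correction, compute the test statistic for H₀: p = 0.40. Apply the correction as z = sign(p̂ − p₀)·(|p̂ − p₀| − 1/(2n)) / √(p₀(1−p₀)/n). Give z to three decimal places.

Sample proportion p̂ = 78/246 = 0.31707. p̂ − p₀ = -0.082927.
Continuity correction 1/(2n) = 1/492 = 0.002033.
Corrected numerator: |-0.082927| − 0.002033 = 0.080894.
SE₀ = √(0.40·0.60/246) = 0.031235.
z = (−)0.080894/0.031235 = -2.590.

z = -2.590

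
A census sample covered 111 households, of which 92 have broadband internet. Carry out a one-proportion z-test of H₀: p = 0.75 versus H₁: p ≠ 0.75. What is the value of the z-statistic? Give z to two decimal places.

p̂ = 92/111 = 0.82883.
SE₀ = √(0.75·0.25/111) = 0.041100.
Test statistic: z = 0.07883/0.041100 = 1.92.

z = 1.92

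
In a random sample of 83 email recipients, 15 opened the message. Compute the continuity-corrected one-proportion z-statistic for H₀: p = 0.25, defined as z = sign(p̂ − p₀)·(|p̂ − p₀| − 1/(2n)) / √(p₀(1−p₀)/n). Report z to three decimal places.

z = -1.331

Sample proportion p̂ = 15/83 = 0.18072. p̂ − p₀ = -0.069277.
1/(2n) = 0.006024.
Corrected numerator: |-0.069277| − 0.006024 = 0.063253.
Null standard error: √(0.25·0.75/83) = √0.002259036 = 0.047529.
z = (−)0.063253/0.047529 = -1.331.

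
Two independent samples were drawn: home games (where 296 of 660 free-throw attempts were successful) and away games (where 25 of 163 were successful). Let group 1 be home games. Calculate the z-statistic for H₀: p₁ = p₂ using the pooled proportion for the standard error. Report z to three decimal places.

p̂₁ = 296/660 = 0.44848, p̂₂ = 25/163 = 0.15337.
Pooled p̂ = (296+25)/(660+163) = 321/823 = 0.39004.
Pooled SE = √[0.2379080·0.00765012] ≈ 0.042662.
z = 0.29511/0.042662 = 6.917.

z = 6.917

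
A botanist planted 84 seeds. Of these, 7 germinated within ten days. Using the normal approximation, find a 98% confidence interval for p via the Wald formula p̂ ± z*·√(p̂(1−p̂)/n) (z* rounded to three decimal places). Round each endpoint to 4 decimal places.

(0.0132, 0.1535)

p̂ = 7/84 = 0.08333.
SE = √(p̂(1−p̂)/n) = √(0.076389/84) = 0.030156.
For 98% confidence, z* = 2.326.
Margin = 2.326·0.030156 = 0.07014.
So the interval runs from 0.0132 to 0.1535.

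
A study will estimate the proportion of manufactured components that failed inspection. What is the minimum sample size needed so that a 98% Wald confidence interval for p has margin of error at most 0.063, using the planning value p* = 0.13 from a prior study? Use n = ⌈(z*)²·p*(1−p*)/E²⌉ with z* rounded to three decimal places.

n = 155

The 98% critical value is z* = 2.326.
p*(1−p*) = 0.13·0.87 = 0.1131.
(z*)²·p*(1−p*)/E² = 5.410276·0.1131/0.003969 = 154.170.
Rounding up, n = 155.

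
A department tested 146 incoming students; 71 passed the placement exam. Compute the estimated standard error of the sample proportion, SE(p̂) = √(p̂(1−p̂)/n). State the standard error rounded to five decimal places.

With x = 71 successes in n = 146, p̂ = 0.48630.
p̂(1−p̂) = 0.48630·0.51370 = 0.249812.
SE = √(0.249812/146) = √0.001711041 = 0.04136.

SE = 0.04136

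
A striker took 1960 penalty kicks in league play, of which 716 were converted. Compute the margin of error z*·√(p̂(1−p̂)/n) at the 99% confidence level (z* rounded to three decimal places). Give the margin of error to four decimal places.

The sample proportion is 716/1960 = 0.36531.
SE = √(p̂(1−p̂)/n) = √(0.231858/1960) = 0.010876.
For 99% confidence, z* = 2.576.
ME = 2.576·0.010876 = 0.0280.

ME = 0.0280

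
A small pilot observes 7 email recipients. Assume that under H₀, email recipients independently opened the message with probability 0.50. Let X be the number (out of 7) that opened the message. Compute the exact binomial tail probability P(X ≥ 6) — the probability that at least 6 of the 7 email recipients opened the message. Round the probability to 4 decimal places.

P = 0.0625

X ~ Binomial(n=7, p=0.50).
P(X ≥ 6) = C(7,6)·0.50^6·0.50^1 + C(7,7)·0.50^7·0.50^0.
= 0.054688 + 0.007812 = 0.0625.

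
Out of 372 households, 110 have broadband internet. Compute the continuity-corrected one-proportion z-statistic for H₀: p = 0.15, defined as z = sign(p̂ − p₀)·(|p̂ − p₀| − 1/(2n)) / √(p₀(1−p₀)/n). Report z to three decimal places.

z = 7.797

Sample proportion p̂ = 110/372 = 0.29570. p̂ − p₀ = 0.145699.
Continuity correction 1/(2n) = 1/744 = 0.001344.
Corrected numerator: |0.145699| − 0.001344 = 0.144355.
SE₀ = √(0.15·0.85/372) = 0.018513.
z = +0.144355/0.018513 = 7.797.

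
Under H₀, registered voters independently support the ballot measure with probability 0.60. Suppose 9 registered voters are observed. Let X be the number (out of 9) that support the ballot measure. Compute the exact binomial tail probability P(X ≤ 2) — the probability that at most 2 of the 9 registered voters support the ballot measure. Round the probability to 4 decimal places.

P = 0.0250

X ~ Binomial(n=9, p=0.60).
P(X ≤ 2) = C(9,0)·0.60^0·0.40^9 + C(9,1)·0.60^1·0.40^8 + C(9,2)·0.60^2·0.40^7.
= 0.000262 + 0.003539 + 0.021234 = 0.0250.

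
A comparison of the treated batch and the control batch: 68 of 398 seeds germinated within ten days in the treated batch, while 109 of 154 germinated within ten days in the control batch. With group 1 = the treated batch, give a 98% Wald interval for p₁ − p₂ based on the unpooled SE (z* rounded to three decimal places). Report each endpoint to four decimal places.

(-0.6328, -0.4411)

p̂₁ = 68/398 = 0.17085, p̂₂ = 109/154 = 0.70779; p̂₁ − p̂₂ = -0.53694.
Unpooled SE = √(p̂₁(1−p̂₁)/n₁ + p̂₂(1−p̂₂)/n₂) = √(0.000355937 + 0.001343003) = 0.041218.
z* = 2.326 at the 98% level. Margin = 2.326·0.041218 = 0.09587.
CI: -0.53694 ± 0.09587 = (-0.6328, -0.4411).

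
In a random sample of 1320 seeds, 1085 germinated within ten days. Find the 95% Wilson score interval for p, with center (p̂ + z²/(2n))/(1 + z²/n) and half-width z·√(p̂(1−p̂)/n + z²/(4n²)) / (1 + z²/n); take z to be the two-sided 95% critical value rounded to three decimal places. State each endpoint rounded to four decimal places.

Here p̂ = 1085/1320 = 0.82197 and z = 1.960 (z² = 3.841600).
1 + z²/n = 1.002910.
Adjusted center: (0.82197 + z²/(2n))/1.002910 = 0.82104.
Radicand: p̂(1−p̂)/n + z²/(4n²) = 0.000110860 + 0.000000551 = 0.000111411.
Half-width = z·√(radicand)/denom = 1.960·0.010555/1.002910 = 0.02063.
CI: 0.82104 ± 0.02063 = (0.8004, 0.8417).

(0.8004, 0.8417)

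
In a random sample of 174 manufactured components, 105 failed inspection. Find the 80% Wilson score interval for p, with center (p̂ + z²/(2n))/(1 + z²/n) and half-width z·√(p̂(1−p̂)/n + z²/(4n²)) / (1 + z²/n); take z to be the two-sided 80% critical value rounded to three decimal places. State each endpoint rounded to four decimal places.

(0.5552, 0.6498)

Here p̂ = 105/174 = 0.60345 and z = 1.282 (z² = 1.643524).
1 + z²/n = 1.009446.
Center = (0.60345 + 0.004723)/1.009446 = 0.60248.
Radicand: p̂(1−p̂)/n + z²/(4n²) = 0.001375278 + 0.000013571 = 0.001388849.
Half-width = 1.282·√0.001388849/1.009446 = 0.04733.
Interval: 0.60248 ± 0.04733 → (0.5552, 0.6498).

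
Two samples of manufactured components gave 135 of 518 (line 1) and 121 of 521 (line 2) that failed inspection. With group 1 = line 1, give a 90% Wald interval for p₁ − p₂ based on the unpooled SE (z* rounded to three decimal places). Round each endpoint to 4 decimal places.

(-0.0156, 0.0723)

p̂₁ = 0.26062, p̂₂ = 0.23225, so the observed difference is 0.02837.
SE = √(0.000372000 + 0.000342241) = √0.000714241 = 0.026725.
The 90% critical value is z* = 1.645. Margin of error = 0.04396.
Interval: 0.02837 ± 0.04396 → (-0.0156, 0.0723).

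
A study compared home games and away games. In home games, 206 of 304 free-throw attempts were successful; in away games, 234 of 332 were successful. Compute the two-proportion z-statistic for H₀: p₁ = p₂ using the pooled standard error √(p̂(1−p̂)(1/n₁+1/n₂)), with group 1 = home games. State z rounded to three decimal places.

p̂₁ = 206/304 = 0.67763, p̂₂ = 234/332 = 0.70482.
Pooling: p̂ = 440/636 = 0.69182.
Pooled SE = √[0.2132036·0.00630152] ≈ 0.036654.
z = (p̂₁ − p̂₂)/SE = (0.67763 − 0.70482)/0.036654 = -0.02719/0.036654 = -0.742.

z = -0.742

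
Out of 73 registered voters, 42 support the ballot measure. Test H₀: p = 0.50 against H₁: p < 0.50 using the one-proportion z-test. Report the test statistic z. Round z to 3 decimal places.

With x = 42 successes in n = 73, p̂ = 0.57534.
Under H₀, SE = √(p₀(1−p₀)/n) = √(0.50·0.50/73) = √0.003424658 = 0.058521.
z = (0.57534 − 0.50)/0.058521 = 0.07534/0.058521 = 1.287.

z = 1.287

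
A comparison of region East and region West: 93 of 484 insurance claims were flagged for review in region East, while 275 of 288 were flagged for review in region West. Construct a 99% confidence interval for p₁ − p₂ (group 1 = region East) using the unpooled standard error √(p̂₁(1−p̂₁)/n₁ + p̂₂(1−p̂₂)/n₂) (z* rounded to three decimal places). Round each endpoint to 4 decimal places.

(-0.8186, -0.7068)

p̂₁ = 0.19215, p̂₂ = 0.95486, so the observed difference is -0.76271.
SE = √(0.000320718 + 0.000149658) = √0.000470376 = 0.021688.
The 99% critical value is z* = 2.576. Margin of error = 0.05587.
CI: -0.76271 ± 0.05587 = (-0.8186, -0.7068).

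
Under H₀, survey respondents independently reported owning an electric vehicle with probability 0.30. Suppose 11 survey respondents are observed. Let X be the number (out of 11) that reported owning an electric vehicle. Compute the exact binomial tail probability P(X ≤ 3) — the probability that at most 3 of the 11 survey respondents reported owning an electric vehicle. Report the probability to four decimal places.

P = 0.5696

X ~ Binomial(n=11, p=0.30).
P(X ≤ 3) = C(11,0)·0.30^0·0.70^11 + C(11,1)·0.30^1·0.70^10 + C(11,2)·0.30^2·0.70^9 + C(11,3)·0.30^3·0.70^8.
= 0.019773 + 0.093217 + 0.199750 + 0.256822 = 0.5696.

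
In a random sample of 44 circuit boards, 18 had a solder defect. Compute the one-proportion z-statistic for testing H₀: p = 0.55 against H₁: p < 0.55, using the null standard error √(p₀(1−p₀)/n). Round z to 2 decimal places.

With x = 18 successes in n = 44, p̂ = 0.40909.
SE₀ = √(0.55·0.45/44) = 0.075000.
z = (p̂ − p₀)/SE = (0.40909 − 0.55)/0.075000 = -1.88.

z = -1.88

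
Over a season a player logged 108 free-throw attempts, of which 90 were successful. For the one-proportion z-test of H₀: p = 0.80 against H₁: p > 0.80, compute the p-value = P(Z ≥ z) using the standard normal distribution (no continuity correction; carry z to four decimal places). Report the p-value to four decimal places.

p̂ = 90/108 = 0.83333.
SE₀ = √(0.80·0.20/108) = 0.038490.
z = (p̂ − p₀)/SE = (90/108 − 0.80)/0.038490 ≈ 0.8660.
From the standard normal, P(Z ≥ z) = 0.1932.

p-value = 0.1932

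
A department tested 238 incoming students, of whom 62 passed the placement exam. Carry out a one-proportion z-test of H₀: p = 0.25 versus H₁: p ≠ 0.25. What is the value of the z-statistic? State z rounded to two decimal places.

Sample proportion p̂ = 62/238 = 0.26050.
SE₀ = √(0.25·0.75/238) = 0.028068.
z = (0.26050 − 0.25)/0.028068 = 0.01050/0.028068 = 0.37.

z = 0.37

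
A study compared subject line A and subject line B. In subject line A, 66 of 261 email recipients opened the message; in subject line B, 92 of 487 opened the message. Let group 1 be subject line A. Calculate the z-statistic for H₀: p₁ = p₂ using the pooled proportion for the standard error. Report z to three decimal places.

z = 2.043

Sample proportions: p̂₁ = 66/261 = 0.25287 and p̂₂ = 92/487 = 0.18891.
Pooled p̂ = (66+92)/(261+487) = 158/748 = 0.21123.
Pooled SE = √[0.1666119·0.00588481] ≈ 0.031313.
z = (p̂₁ − p̂₂)/SE = (0.25287 − 0.18891)/0.031313 = 0.06396/0.031313 = 2.043.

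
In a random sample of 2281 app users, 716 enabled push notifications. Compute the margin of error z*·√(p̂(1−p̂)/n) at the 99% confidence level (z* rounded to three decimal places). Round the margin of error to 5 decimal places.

ME = 0.02503

p̂ = 716/2281 = 0.31390.
SE(p̂) = √(0.31390·0.68610/2281) = 0.009717.
z* = 2.576 at the 99% level.
Margin of error = z*·SE = 2.576 × 0.009717 = 0.02503.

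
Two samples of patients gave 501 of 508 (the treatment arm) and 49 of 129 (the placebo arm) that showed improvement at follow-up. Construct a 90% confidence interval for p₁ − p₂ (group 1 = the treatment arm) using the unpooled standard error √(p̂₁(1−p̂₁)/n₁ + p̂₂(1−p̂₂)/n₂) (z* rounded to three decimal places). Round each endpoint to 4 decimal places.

p̂₁ = 501/508 = 0.98622, p̂₂ = 49/129 = 0.37984; p̂₁ − p̂₂ = 0.60638.
SE = √(0.000026751 + 0.001826068) = √0.001852819 = 0.043044.
The 90% critical value is z* = 1.645. Margin of error = 0.07081.
Interval: 0.60638 ± 0.07081 → (0.5356, 0.6772).

(0.5356, 0.6772)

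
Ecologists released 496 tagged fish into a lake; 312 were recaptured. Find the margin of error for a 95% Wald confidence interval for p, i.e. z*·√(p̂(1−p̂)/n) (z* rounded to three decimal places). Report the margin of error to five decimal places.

The sample proportion is 312/496 = 0.62903.
SE(p̂) = √(0.62903·0.37097/496) = 0.021690.
The 95% critical value is z* = 1.960.
Margin of error = z*·SE = 1.960 × 0.021690 = 0.04251.

ME = 0.04251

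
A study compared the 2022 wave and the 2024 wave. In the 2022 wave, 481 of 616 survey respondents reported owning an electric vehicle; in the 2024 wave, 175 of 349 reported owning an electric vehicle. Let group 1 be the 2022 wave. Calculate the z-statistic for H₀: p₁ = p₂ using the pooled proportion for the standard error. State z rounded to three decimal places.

z = 8.939

Sample proportions: p̂₁ = 481/616 = 0.78084 and p̂₂ = 175/349 = 0.50143.
Pooling: p̂ = 656/965 = 0.67979.
SE = √[p̂(1−p̂)(1/n₁+1/n₂)] = √[0.67979·0.32021·(1/616+1/349)] ≈ 0.031258.
z = (p̂₁ − p̂₂)/SE = (0.78084 − 0.50143)/0.031258 = 0.27941/0.031258 = 8.939.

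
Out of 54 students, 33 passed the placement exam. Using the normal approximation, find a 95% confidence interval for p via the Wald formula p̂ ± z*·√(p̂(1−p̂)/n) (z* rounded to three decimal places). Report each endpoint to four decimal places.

(0.4811, 0.7411)

Sample proportion p̂ = 33/54 = 0.61111.
SE = √(p̂(1−p̂)/n) = √(0.237654/54) = 0.066340.
The 95% critical value is z* = 1.960.
Margin of error: 1.960 × 0.066340 = 0.13003.
So the interval runs from 0.4811 to 0.7411.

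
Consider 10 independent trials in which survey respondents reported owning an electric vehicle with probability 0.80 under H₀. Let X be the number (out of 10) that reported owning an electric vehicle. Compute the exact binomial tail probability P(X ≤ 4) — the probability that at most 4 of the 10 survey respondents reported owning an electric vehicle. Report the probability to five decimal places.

P = 0.00637

X ~ Binomial(n=10, p=0.80).
P(X ≤ 4) = Σ_{j=0}^{4} C(10,j)·0.80^j·0.20^{10−j}.
= 0.000000 + 0.000004 + 0.000074 + 0.000786 + 0.005505 = 0.00637.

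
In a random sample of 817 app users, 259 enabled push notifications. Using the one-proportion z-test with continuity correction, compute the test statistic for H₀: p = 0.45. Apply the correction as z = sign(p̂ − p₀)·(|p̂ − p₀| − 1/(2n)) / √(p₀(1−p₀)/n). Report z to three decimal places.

p̂ = 259/817 = 0.31701. p̂ − p₀ = -0.132987.
1/(2n) = 0.000612.
Corrected numerator: |-0.132987| − 0.000612 = 0.132375.
Null standard error: √(0.45·0.55/817) = √0.000302938 = 0.017405.
z = −0.132375/0.017405 = -7.606.

z = -7.606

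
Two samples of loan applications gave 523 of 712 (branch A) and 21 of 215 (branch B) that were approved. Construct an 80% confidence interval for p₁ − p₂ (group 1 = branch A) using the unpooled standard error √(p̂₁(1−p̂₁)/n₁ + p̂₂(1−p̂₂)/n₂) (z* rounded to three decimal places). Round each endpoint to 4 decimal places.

p̂₁ = 523/712 = 0.73455, p̂₂ = 21/215 = 0.09767; p̂₁ − p̂₂ = 0.63688.
Unpooled SE = √(p̂₁(1−p̂₁)/n₁ + p̂₂(1−p̂₂)/n₂) = √(0.000273857 + 0.000409926) = 0.026149.
The 80% critical value is z* = 1.282. Margin of error = 0.03352.
Interval: 0.63688 ± 0.03352 → (0.6034, 0.6704).

(0.6034, 0.6704)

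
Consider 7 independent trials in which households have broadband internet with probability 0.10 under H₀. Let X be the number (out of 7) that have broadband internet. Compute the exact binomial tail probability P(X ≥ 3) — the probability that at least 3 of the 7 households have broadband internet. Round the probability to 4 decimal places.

P = 0.0257

X is binomial with n = 7 and p = 0.10.
P(X ≥ 3) = Σ_{j=3}^{7} C(7,j)·0.10^j·0.90^{7−j}.
= 0.022964 + 0.002552 + 0.000170 + 0.000006 + 0.000000 = 0.0257.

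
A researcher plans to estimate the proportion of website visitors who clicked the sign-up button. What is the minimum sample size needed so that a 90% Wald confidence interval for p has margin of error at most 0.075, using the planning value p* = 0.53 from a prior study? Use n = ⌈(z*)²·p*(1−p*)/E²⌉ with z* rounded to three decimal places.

The 90% critical value is z* = 1.645.
p*(1−p*) = 0.53·0.47 = 0.2491.
Required n before rounding: 2.706025 × 0.2491 / 0.075² = 119.835.
⌈119.835⌉ = 120.

n = 120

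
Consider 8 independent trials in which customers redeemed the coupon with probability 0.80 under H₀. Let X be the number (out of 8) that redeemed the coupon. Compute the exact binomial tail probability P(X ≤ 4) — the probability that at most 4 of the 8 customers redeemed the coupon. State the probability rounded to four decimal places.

P = 0.0563

X is binomial with n = 8 and p = 0.80.
P(X ≤ 4) = Σ_{j=0}^{4} C(8,j)·0.80^j·0.20^{8−j}.
= 0.000003 + 0.000082 + 0.001147 + 0.009175 + 0.045875 = 0.0563.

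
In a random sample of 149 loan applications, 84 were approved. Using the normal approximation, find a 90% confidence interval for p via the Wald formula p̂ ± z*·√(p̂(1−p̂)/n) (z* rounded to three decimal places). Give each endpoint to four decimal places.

(0.4969, 0.6306)

The sample proportion is 84/149 = 0.56376.
SE = √(p̂(1−p̂)/n) = √(0.245935/149) = 0.040627.
z* = 1.645 at the 90% level.
Margin of error: 1.645 × 0.040627 = 0.06683.
CI: 0.56376 ± 0.06683 = (0.4969, 0.6306).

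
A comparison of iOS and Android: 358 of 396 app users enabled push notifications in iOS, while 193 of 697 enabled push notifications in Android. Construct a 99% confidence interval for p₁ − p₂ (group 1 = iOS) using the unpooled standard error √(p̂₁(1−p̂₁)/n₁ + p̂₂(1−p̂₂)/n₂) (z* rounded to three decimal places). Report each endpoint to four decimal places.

p̂₁ = 358/396 = 0.90404, p̂₂ = 193/697 = 0.27690; p̂₁ − p̂₂ = 0.62714.
Unpooled SE = √(p̂₁(1−p̂₁)/n₁ + p̂₂(1−p̂₂)/n₂) = √(0.000219069 + 0.000287269) = 0.022502.
The 99% critical value is z* = 2.576. Margin = 2.576·0.022502 = 0.05797.
Interval: 0.62714 ± 0.05797 → (0.5692, 0.6851).

(0.5692, 0.6851)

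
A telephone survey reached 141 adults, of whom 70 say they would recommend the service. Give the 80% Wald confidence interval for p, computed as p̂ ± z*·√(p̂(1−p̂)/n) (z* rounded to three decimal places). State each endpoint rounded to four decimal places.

(0.4425, 0.5504)

The sample proportion is 70/141 = 0.49645.
SE(p̂) = √(0.49645·0.50355/141) = 0.042107.
The 80% critical value is z* = 1.282.
Margin = 1.282·0.042107 = 0.05398.
Interval: 0.49645 ± 0.05398 → (0.4425, 0.5504).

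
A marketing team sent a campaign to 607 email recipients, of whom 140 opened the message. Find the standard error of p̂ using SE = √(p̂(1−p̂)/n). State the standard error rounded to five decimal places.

SE = 0.01710

The sample proportion is 140/607 = 0.23064.
p̂(1−p̂) = 0.23064·0.76936 = 0.177445.
SE = √(0.177445/607) = 0.01710.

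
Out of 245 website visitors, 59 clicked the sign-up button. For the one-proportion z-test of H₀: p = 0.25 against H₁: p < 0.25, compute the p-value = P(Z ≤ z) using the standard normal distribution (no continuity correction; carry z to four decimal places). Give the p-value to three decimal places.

With x = 59 successes in n = 245, p̂ = 0.24082.
Null standard error: √(0.25·0.75/245) = √0.000765306 = 0.027664.
Test statistic (full precision, shown to 4 dp): z = (59/245 − 0.25)/SE₀ ≈ -0.3320.
From the standard normal, P(Z ≤ z) = 0.370.

p-value = 0.370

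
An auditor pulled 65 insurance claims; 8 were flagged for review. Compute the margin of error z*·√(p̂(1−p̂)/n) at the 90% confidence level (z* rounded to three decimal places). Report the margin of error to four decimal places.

ME = 0.0670

The sample proportion is 8/65 = 0.12308.
SE = √(p̂(1−p̂)/n) = √(0.107929/65) = 0.040749.
The 90% critical value is z* = 1.645.
Margin of error = z*·SE = 1.645 × 0.040749 = 0.0670.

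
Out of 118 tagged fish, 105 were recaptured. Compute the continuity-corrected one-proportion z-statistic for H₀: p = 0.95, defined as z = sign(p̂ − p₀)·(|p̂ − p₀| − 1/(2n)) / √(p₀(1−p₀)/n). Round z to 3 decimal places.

z = -2.788

The sample proportion is 105/118 = 0.88983. p̂ − p₀ = -0.060169.
1/(2n) = 0.004237.
Corrected numerator: |-0.060169| − 0.004237 = 0.055932.
Null standard error: √(0.95·0.05/118) = √0.000402542 = 0.020063.
z = −0.055932/0.020063 = -2.788.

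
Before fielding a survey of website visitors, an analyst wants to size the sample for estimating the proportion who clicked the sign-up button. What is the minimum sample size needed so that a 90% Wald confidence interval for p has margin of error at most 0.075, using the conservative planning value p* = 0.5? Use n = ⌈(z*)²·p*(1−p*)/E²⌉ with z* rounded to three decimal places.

n = 121

The 90% critical value is z* = 1.645.
p*(1−p*) = 0.2500.
(z*)²·p*(1−p*)/E² = 2.706025·0.2500/0.005625 = 120.268.
Rounding up, n = 121.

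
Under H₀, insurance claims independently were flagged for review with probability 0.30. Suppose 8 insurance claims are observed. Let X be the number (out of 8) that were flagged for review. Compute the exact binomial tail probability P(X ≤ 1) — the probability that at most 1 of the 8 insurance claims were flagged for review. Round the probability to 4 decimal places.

X is binomial with n = 8 and p = 0.30.
P(X ≤ 1) = C(8,0)·0.30^0·0.70^8 + C(8,1)·0.30^1·0.70^7.
= 0.057648 + 0.197650 = 0.2553.

P = 0.2553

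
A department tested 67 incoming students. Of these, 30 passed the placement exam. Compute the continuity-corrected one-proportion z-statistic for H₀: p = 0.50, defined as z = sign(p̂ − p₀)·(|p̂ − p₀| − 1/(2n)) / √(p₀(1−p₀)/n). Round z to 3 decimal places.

z = -0.733

The sample proportion is 30/67 = 0.44776. p̂ − p₀ = -0.052239.
1/(2n) = 0.007463.
Corrected numerator: |-0.052239| − 0.007463 = 0.044776.
Under H₀, SE = √(p₀(1−p₀)/n) = √(0.50·0.50/67) = √0.003731343 = 0.061085.
z = (−)0.044776/0.061085 = -0.733.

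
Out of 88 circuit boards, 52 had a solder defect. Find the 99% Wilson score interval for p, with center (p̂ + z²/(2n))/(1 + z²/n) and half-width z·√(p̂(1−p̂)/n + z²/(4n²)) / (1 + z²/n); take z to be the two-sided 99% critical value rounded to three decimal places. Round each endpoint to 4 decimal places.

Here p̂ = 52/88 = 0.59091 and z = 2.576 (z² = 6.635776).
Denominator 1 + z²/n = 1 + 6.635776/88 = 1.075407.
Adjusted center: (0.59091 + z²/(2n))/1.075407 = 0.58453.
Radicand: p̂(1−p̂)/n + z²/(4n²) = 0.002746995 + 0.000214223 = 0.002961218.
Half-width = z·√(radicand)/denom = 2.576·0.054417/1.075407 = 0.13035.
So the interval runs from 0.4542 to 0.7149.

(0.4542, 0.7149)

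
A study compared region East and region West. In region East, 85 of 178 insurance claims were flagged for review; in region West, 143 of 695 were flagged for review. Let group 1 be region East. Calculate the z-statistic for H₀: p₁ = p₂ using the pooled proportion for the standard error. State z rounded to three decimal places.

Sample proportions: p̂₁ = 85/178 = 0.47753 and p̂₂ = 143/695 = 0.20576.
Pooled p̂ = (85+143)/(178+695) = 228/873 = 0.26117.
Pooled SE = √[0.1929595·0.00705683] ≈ 0.036901.
z = 0.27177/0.036901 = 7.365.

z = 7.365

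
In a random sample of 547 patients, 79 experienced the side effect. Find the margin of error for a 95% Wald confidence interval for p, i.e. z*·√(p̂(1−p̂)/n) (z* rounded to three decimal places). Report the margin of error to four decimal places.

With x = 79 successes in n = 547, p̂ = 0.14442.
SE(p̂) = √(0.14442·0.85558/547) = 0.015030.
The 95% critical value is z* = 1.960.
So ME = 0.0295.

ME = 0.0295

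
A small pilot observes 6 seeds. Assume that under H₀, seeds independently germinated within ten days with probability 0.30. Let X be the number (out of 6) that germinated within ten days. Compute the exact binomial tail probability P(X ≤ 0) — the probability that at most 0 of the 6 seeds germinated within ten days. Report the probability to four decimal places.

X is binomial with n = 6 and p = 0.30.
P(X ≤ 0) = C(6,0)·0.30^0·0.70^6.
= 0.117649 = 0.1176.

P = 0.1176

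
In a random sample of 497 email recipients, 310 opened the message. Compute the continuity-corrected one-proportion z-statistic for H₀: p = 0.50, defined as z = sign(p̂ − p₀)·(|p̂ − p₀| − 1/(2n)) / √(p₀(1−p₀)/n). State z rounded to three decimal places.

p̂ = 310/497 = 0.62374. p̂ − p₀ = 0.123742.
Continuity correction 1/(2n) = 1/994 = 0.001006.
Corrected numerator: |0.123742| − 0.001006 = 0.122736.
SE₀ = √(0.50·0.50/497) = 0.022428.
z = +0.122736/0.022428 = 5.472.

z = 5.472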